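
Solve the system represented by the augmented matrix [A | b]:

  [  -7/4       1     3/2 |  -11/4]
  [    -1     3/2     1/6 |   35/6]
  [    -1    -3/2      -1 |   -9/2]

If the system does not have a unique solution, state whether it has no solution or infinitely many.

Row-reduce the augmented matrix:
R1 ← R1 / (-7/4).
R2 ← R2 + 1·R1.
R3 ← R3 + 1·R1.
R2 ← R2 / (13/14).
R1 ← R1 + 4/7·R2.
R3 ← R3 + 29/14·R2.
R3 ← R3 / (-265/78).
R1 ← R1 + 50/39·R3.
R2 ← R2 + 29/39·R3.
Reading off the reduced rows gives x_1 = 1, x_2 = 5, x_3 = -4.

x_1 = 1, x_2 = 5, x_3 = -4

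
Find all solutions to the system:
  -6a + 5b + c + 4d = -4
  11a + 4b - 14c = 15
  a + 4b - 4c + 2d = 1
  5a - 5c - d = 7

infinitely many solutions

Row-reduce:
R1 ← R1 / (-6).
R2 ← R2 − 11·R1.
R3 ← R3 − 1·R1.
R4 ← R4 − 5·R1.
R2 ← R2 / (79/6).
R1 ← R1 + 5/6·R2.
R3 ← R3 − 29/6·R2.
R4 ← R4 − 25/6·R2.
R3 ← R3 / (50/79).
R1 ← R1 + 74/79·R3.
R2 ← R2 + 73/79·R3.
R4 ← R4 + 25/79·R3.
Rank is 3 with 4 unknowns, leaving d free.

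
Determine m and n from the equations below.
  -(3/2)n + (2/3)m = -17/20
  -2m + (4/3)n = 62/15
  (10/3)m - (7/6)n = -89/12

Row-reduce the augmented matrix:
R1 ← R1 / (2/3).
R2 ← R2 + 2·R1.
R3 ← R3 − 10/3·R1.
R2 ← R2 / (-19/6).
R1 ← R1 + 9/4·R2.
R3 ← R3 − 19/3·R2.
R3 reduces to 0 = 0, so the extra equation is consistent.
Reading off the reduced rows gives m = -12/5, n = -1/2.

m = -12/5, n = -1/2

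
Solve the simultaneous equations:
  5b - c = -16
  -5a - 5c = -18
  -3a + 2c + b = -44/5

a = 13/5, b = -3, c = 1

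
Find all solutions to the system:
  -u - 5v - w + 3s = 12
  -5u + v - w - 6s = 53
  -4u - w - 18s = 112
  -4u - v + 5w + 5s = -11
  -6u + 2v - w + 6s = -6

u = -5, v = -4, w = -2, s = -5

Row-reduce the augmented matrix:
R1 ← R1 / (-1).
R2 ← R2 + 5·R1.
R3 ← R3 + 4·R1.
R4 ← R4 + 4·R1.
R5 ← R5 + 6·R1.
R2 ← R2 / (26).
R1 ← R1 − 5·R2.
R3 ← R3 − 20·R2.
R4 ← R4 − 19·R2.
R5 ← R5 − 32·R2.
R3 ← R3 / (-1/13).
R1 ← R1 − 3/13·R3.
R2 ← R2 − 2/13·R3.
R4 ← R4 − 79/13·R3.
R5 ← R5 − 1/13·R3.
R4 ← R4 / (-2171/2).
R1 ← R1 + 81/2·R4.
R2 ← R2 + 57/2·R4.
R3 ← R3 − 180·R4.
R5 reduces to 0 = 0, so the extra equation is consistent.
Reading off the reduced rows gives u = -5, v = -4, w = -2, s = -5.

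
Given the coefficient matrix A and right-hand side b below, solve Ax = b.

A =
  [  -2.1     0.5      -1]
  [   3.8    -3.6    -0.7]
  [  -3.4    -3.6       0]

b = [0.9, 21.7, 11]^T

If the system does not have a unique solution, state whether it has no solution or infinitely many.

Row-reduce the augmented matrix:
R1 ← R1 / (-21/10).
R2 ← R2 − 19/5·R1.
R3 ← R3 + 17/5·R1.
R2 ← R2 / (-283/105).
R1 ← R1 + 5/21·R2.
R3 ← R3 + 463/105·R2.
R3 ← R3 / (16201/2830).
R1 ← R1 − 395/566·R3.
R2 ← R2 − 527/566·R3.
Reading off the reduced rows gives x_1 = 1, x_2 = -4, x_3 = -5.

x_1 = 1, x_2 = -4, x_3 = -5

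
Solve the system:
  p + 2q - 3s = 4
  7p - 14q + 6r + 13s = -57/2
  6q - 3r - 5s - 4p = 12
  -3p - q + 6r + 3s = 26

Row-reduce:
R2 ← R2 − 7·R1.
R3 ← R3 + 4·R1.
R4 ← R4 + 3·R1.
R2 ← R2 / (-28).
R1 ← R1 − 2·R2.
R3 ← R3 − 14·R2.
R4 ← R4 − 5·R2.
Swap R3 and R4.
R3 ← R3 / (99/14).
R1 ← R1 − 3/7·R3.
R2 ← R2 + 3/14·R3.
Row 4 reduces to 0 = -1/4, a contradiction. The system is inconsistent.

no solution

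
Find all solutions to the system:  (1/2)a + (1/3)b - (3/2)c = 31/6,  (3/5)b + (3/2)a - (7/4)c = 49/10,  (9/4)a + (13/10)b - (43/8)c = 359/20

infinitely many solutions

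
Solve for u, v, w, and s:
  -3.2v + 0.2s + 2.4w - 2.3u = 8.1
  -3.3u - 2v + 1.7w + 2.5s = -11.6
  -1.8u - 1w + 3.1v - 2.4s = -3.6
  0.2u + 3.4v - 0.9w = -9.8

u = 3, v = -2, w = 4, s = -5

Row-reduce the augmented matrix:
R1 ← R1 / (-23/10).
R2 ← R2 + 33/10·R1.
R3 ← R3 + 9/5·R1.
R4 ← R4 − 1/5·R1.
R2 ← R2 / (298/115).
R1 ← R1 − 32/23·R2.
R3 ← R3 − 1289/230·R2.
R4 ← R4 − 359/115·R2.
R3 ← R3 / (5319/5960).
R1 ← R1 + 16/149·R3.
R2 ← R2 + 401/596·R3.
R4 ← R4 − 4199/2980·R3.
R4 ← R4 / (95153/10638).
R1 ← R1 + 11482/5319·R4.
R2 ← R2 + 24902/5319·R4.
R3 ← R3 + 43763/5319·R4.
Reading off the reduced rows gives u = 3, v = -2, w = 4, s = -5.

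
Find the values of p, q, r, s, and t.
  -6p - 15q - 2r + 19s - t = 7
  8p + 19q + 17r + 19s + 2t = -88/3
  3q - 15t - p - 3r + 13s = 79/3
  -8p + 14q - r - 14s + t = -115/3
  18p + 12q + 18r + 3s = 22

p = 2, q = -2, r = 2/3, s = -2/3, t = -3

Row-reduce the augmented matrix:
R1 ← R1 / (-6).
R2 ← R2 − 8·R1.
R3 ← R3 + 1·R1.
R4 ← R4 + 8·R1.
R5 ← R5 − 18·R1.
R2 ← R2 / (-1).
R1 ← R1 − 5/2·R2.
R3 ← R3 − 11/2·R2.
R4 ← R4 − 34·R2.
R5 ← R5 + 33·R2.
R3 ← R3 / (457/6).
R1 ← R1 − 217/6·R3.
R2 ← R2 + 43/3·R3.
R4 ← R4 − 489·R3.
R5 ← R5 + 461·R3.
R4 ← R4 / (-73382/457).
R1 ← R1 + 5842/457·R4.
R2 ← R2 − 1555/457·R4.
R3 ← R3 − 1522/457·R4.
R5 ← R5 − 60471/457·R4.
R5 ← R5 / (-473574/36691).
R1 ← R1 + 20621/36691·R5.
R2 ← R2 + 26385/36691·R5.
R3 ← R3 − 68203/36691·R5.
R4 ← R4 + 22094/36691·R5.
Reading off the reduced rows gives p = 2, q = -2, r = 2/3, s = -2/3, t = -3.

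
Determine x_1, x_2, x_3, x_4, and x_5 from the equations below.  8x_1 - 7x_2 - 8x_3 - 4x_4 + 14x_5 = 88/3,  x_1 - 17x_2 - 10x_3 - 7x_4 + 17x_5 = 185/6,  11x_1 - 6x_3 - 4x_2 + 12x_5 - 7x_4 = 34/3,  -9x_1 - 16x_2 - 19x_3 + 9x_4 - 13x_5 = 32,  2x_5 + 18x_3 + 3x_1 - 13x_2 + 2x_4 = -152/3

x_1 = -1, x_2 = 1, x_3 = -5/2, x_4 = 8/3, x_5 = 5/2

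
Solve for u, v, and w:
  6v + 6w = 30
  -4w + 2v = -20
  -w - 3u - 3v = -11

Row-reduce the augmented matrix:
Swap R1 and R3.
R1 ← R1 / (-3).
R2 ← R2 / (2).
R1 ← R1 − 1·R2.
R3 ← R3 − 6·R2.
R3 ← R3 / (18).
R1 ← R1 − 7/3·R3.
R2 ← R2 + 2·R3.
Reading off the reduced rows gives u = 2, v = 0, w = 5.

u = 2, v = 0, w = 5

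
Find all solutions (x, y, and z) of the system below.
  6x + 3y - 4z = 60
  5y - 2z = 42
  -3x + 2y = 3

Row-reduce the augmented matrix:
R1 ← R1 / (6).
R3 ← R3 + 3·R1.
R2 ← R2 / (5).
R1 ← R1 − 1/2·R2.
R3 ← R3 − 7/2·R2.
R3 ← R3 / (-3/5).
R1 ← R1 + 7/15·R3.
R2 ← R2 + 2/5·R3.
Reading off the reduced rows gives x = 3, y = 6, z = -6.

x = 3, y = 6, z = -6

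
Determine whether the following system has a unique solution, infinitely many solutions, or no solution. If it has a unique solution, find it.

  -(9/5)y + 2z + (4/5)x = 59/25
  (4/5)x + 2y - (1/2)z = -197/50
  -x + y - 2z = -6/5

x = -9/5, y = -1, z = 1

Row-reduce the augmented matrix:
R1 ← R1 / (4/5).
R2 ← R2 − 4/5·R1.
R3 ← R3 + 1·R1.
R2 ← R2 / (19/5).
R1 ← R1 + 9/4·R2.
R3 ← R3 + 5/4·R2.
R3 ← R3 / (-49/152).
R1 ← R1 − 155/152·R3.
R2 ← R2 + 25/38·R3.
Reading off the reduced rows gives x = -9/5, y = -1, z = 1.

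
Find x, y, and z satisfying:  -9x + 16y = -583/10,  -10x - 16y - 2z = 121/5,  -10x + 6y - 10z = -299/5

x = 3/2, y = -14/5, z = 14/5

Row-reduce the augmented matrix:
R1 ← R1 / (-9).
R2 ← R2 + 10·R1.
R3 ← R3 + 10·R1.
R2 ← R2 / (-304/9).
R1 ← R1 + 16/9·R2.
R3 ← R3 + 106/9·R2.
R3 ← R3 / (-707/76).
R1 ← R1 − 2/19·R3.
R2 ← R2 − 9/152·R3.
Reading off the reduced rows gives x = 3/2, y = -14/5, z = 14/5.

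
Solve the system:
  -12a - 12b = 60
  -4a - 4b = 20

Row-reduce:
R1 ← R1 / (-12).
R2 ← R2 + 4·R1.
Rank is 1 with 2 unknowns, leaving b free.

infinitely many solutions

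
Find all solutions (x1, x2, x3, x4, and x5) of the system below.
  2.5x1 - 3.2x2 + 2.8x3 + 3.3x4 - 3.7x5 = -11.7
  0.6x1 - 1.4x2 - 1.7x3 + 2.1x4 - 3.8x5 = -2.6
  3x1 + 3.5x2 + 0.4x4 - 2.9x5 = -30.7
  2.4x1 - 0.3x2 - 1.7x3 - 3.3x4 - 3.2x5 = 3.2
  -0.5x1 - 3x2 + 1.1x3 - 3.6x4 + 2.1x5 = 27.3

Row-reduce the augmented matrix:
R1 ← R1 / (5/2).
R2 ← R2 − 3/5·R1.
R3 ← R3 − 3·R1.
R4 ← R4 − 12/5·R1.
R5 ← R5 + 1/2·R1.
R2 ← R2 / (-79/125).
R1 ← R1 + 32/25·R2.
R3 ← R3 − 367/50·R2.
R4 ← R4 − 693/250·R2.
R5 ← R5 + 91/25·R2.
R3 ← R3 / (-9767/316).
R1 ← R1 − 468/79·R3.
R2 ← R2 − 593/158·R3.
R4 ← R4 + 23371/1580·R3.
R5 ← R5 − 6052/395·R3.
R4 ← R4 / (-1537637/244175).
R1 ← R1 − 43959/48835·R4.
R2 ← R2 + 32098/48835·R4.
R3 ← R3 + 18377/48835·R4.
R5 ← R5 + 1149529/244175·R4.
R5 ← R5 / (-2050923/15376370).
R1 ← R1 + 4109753/3075274·R5.
R2 ← R2 − 571776/1537637·R5.
R3 ← R3 − 2655301/3075274·R5.
R4 ← R4 + 1478669/3075274·R5.
Reading off the reduced rows gives x1 = -6, x2 = -4, x3 = 0, x4 = -4, x5 = -1.

x1 = -6, x2 = -4, x3 = 0, x4 = -4, x5 = -1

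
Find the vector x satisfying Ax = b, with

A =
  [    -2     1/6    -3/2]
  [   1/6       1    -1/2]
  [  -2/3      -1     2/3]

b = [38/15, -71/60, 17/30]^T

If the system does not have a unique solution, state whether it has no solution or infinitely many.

Row-reduce the augmented matrix:
R1 ← R1 / (-2).
R2 ← R2 − 1/6·R1.
R3 ← R3 + 2/3·R1.
R2 ← R2 / (73/72).
R1 ← R1 + 1/12·R2.
R3 ← R3 + 19/18·R2.
R3 ← R3 / (113/219).
R1 ← R1 − 51/73·R3.
R2 ← R2 + 45/73·R3.
Reading off the reduced rows gives x_1 = 2/5, x_2 = -5/2, x_3 = -5/2.

x_1 = 2/5, x_2 = -5/2, x_3 = -5/2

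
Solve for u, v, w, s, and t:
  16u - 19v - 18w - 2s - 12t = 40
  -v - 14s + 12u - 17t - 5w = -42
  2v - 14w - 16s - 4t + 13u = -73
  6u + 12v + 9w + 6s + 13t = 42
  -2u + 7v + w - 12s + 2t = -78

u = 3, v = -2, w = 2, s = 5, t = 0

Row-reduce the augmented matrix:
R1 ← R1 / (16).
R2 ← R2 − 12·R1.
R3 ← R3 − 13·R1.
R4 ← R4 − 6·R1.
R5 ← R5 + 2·R1.
R2 ← R2 / (53/4).
R1 ← R1 + 19/16·R2.
R3 ← R3 − 279/16·R2.
R4 ← R4 − 153/8·R2.
R5 ← R5 − 37/8·R2.
R3 ← R3 / (-2239/212).
R1 ← R1 + 77/212·R3.
R2 ← R2 − 34/53·R3.
R4 ← R4 − 369/106·R3.
R5 ← R5 + 447/106·R3.
R4 ← R4 / (57042/2239).
R1 ← R1 + 2948/2239·R4.
R2 ← R2 + 1830/2239·R4.
R3 ← R3 + 440/2239·R4.
R5 ← R5 + 19514/2239·R4.
R5 ← R5 / (244291/28521).
R1 ← R1 + 7082/28521·R5.
R2 ← R2 − 14156/9507·R5.
R3 ← R3 + 36389/28521·R5.
R4 ← R4 − 38525/28521·R5.
Reading off the reduced rows gives u = 3, v = -2, w = 2, s = 5, t = 0.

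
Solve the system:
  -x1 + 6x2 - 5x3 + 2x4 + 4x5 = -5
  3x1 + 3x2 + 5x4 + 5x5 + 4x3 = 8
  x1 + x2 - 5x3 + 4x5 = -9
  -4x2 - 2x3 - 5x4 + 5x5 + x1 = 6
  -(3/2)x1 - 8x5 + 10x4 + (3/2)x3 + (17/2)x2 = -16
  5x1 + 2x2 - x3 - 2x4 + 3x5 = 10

Row-reduce:
R1 ← R1 / (-1).
R2 ← R2 − 3·R1.
R3 ← R3 − 1·R1.
R4 ← R4 − 1·R1.
R5 ← R5 + 3/2·R1.
R6 ← R6 − 5·R1.
R2 ← R2 / (21).
R1 ← R1 + 6·R2.
R3 ← R3 − 7·R2.
R4 ← R4 − 2·R2.
R5 ← R5 + 1/2·R2.
R6 ← R6 − 32·R2.
R3 ← R3 / (-19/3).
R1 ← R1 − 13/7·R3.
R2 ← R2 + 11/21·R3.
R4 ← R4 + 125/21·R3.
R5 ← R5 − 367/42·R3.
R6 ← R6 + 194/21·R3.
R4 ← R4 / (-330/133).
R1 ← R1 − 87/133·R4.
R2 ← R2 − 88/133·R4.
R3 ← R3 − 5/19·R4.
R5 ← R5 − 660/133·R4.
R6 ← R6 + 842/133·R4.
Swap R5 and R6.
R5 ← R5 / (-215/11).
R1 ← R1 − 32/11·R5.
R2 ← R2 − 2·R5.
R3 ← R3 − 2/11·R5.
R4 ← R4 + 23/11·R5.
Row 6 reduces to 0 = 1/2, a contradiction. The system is inconsistent.

no solution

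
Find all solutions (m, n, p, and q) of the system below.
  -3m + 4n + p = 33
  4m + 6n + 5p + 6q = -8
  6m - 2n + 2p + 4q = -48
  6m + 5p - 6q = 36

Row-reduce the augmented matrix:
R1 ← R1 / (-3).
R2 ← R2 − 4·R1.
R3 ← R3 − 6·R1.
R4 ← R4 − 6·R1.
R2 ← R2 / (34/3).
R1 ← R1 + 4/3·R2.
R3 ← R3 − 6·R2.
R4 ← R4 − 8·R2.
R3 ← R3 / (11/17).
R1 ← R1 − 7/17·R3.
R2 ← R2 − 19/34·R3.
R4 ← R4 − 43/17·R3.
R4 ← R4 / (-148/11).
R1 ← R1 − 2/11·R4.
R2 ← R2 + 2/11·R4.
R3 ← R3 − 14/11·R4.
Reading off the reduced rows gives m = -5, n = 3, p = 6, q = -6.

m = -5, n = 3, p = 6, q = -6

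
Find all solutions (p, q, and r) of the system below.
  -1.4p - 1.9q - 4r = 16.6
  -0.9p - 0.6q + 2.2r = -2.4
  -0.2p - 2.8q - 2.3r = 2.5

p = -6, q = 2, r = -3

Row-reduce the augmented matrix:
R1 ← R1 / (-7/5).
R2 ← R2 + 9/10·R1.
R3 ← R3 + 1/5·R1.
R2 ← R2 / (87/140).
R1 ← R1 − 19/14·R2.
R3 ← R3 + 177/70·R2.
R3 ← R3 / (5129/290).
R1 ← R1 + 658/87·R3.
R2 ← R2 − 668/87·R3.
Reading off the reduced rows gives p = -6, q = 2, r = -3.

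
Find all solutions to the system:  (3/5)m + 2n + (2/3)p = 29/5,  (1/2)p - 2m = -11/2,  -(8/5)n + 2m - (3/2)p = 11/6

m = 3, n = 5/3, p = 1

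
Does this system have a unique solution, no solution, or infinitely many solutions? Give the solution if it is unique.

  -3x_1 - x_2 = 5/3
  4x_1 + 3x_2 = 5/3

x_1 = -4/3, x_2 = 7/3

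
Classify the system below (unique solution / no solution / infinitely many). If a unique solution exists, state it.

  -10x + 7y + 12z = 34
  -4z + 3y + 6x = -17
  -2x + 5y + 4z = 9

no solution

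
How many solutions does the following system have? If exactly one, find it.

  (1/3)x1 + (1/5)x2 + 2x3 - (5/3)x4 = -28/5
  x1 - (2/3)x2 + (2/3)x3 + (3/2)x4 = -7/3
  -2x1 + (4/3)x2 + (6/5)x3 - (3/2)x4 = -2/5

Row-reduce:
R1 ← R1 / (1/3).
R2 ← R2 − 1·R1.
R3 ← R3 + 2·R1.
R2 ← R2 / (-19/15).
R1 ← R1 − 3/5·R2.
R3 ← R3 − 38/15·R2.
R3 ← R3 / (38/15).
R1 ← R1 − 66/19·R3.
R2 ← R2 − 80/19·R3.
Rank is 3 with 4 unknowns, leaving x4 free.

infinitely many solutions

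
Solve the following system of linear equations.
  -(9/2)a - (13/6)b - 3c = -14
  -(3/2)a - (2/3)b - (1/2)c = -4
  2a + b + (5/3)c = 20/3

Row-reduce:
R1 ← R1 / (-9/2).
R2 ← R2 + 3/2·R1.
R3 ← R3 − 2·R1.
R2 ← R2 / (1/18).
R1 ← R1 − 13/27·R2.
R3 ← R3 − 1/27·R2.
Rank is 2 with 3 unknowns, leaving c free.

infinitely many solutions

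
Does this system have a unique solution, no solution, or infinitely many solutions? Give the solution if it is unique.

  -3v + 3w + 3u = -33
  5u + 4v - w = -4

infinitely many solutions

Row-reduce:
R1 ← R1 / (3).
R2 ← R2 − 5·R1.
R2 ← R2 / (9).
R1 ← R1 + 1·R2.
Rank is 2 with 3 unknowns, leaving w free.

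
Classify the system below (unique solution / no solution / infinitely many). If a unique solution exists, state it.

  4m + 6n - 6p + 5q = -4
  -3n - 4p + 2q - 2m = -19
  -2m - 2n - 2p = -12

Row-reduce:
R1 ← R1 / (4).
R2 ← R2 + 2·R1.
R3 ← R3 + 2·R1.
Swap R2 and R3.
R1 ← R1 − 3/2·R2.
R3 ← R3 / (-7).
R1 ← R1 − 6·R3.
R2 ← R2 + 5·R3.
Rank is 3 with 4 unknowns, leaving q free.

infinitely many solutions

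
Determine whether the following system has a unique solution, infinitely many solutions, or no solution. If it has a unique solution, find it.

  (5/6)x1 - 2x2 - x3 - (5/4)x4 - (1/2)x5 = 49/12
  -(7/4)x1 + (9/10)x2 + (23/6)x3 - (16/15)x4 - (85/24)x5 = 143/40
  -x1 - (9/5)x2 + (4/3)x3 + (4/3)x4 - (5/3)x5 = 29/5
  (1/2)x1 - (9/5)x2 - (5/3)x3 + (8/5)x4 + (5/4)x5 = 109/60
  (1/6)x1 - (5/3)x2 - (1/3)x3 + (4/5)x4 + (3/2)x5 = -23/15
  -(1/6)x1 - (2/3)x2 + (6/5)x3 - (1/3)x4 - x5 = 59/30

Row-reduce:
R1 ← R1 / (5/6).
R2 ← R2 + 7/4·R1.
R3 ← R3 + 1·R1.
R4 ← R4 − 1/2·R1.
R5 ← R5 − 1/6·R1.
R6 ← R6 + 1/6·R1.
R2 ← R2 / (-33/10).
R1 ← R1 + 12/5·R2.
R3 ← R3 + 21/5·R2.
R4 ← R4 + 3/5·R2.
R5 ← R5 + 19/15·R2.
R6 ← R6 + 16/15·R2.
R3 ← R3 / (-114/55).
R1 ← R1 + 406/165·R3.
R2 ← R2 + 52/99·R3.
R4 ← R4 + 76/55·R3.
R5 ← R5 + 1186/1485·R3.
R6 ← R6 − 653/1485·R3.
Swap R4 and R5.
R4 ← R4 / (22187/30780).
R1 ← R1 + 14347/3420·R4.
R2 ← R2 + 61/2052·R4.
R3 ← R3 + 997/456·R4.
R6 ← R6 − 96733/61560·R4.
Swap R5 and R6.
R5 ← R5 / (-8472139/2662440).
R1 ← R1 − 890991/88748·R5.
R2 ← R2 − 50295/88748·R5.
R3 ← R3 − 761853/177496·R5.
R4 ← R4 − 61070/22187·R5.
Row 6 reduces to 0 = 1/3, a contradiction. The system is inconsistent.

no solution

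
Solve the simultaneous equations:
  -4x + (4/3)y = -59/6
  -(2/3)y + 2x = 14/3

no solution

Row-reduce:
R1 ← R1 / (-4).
R2 ← R2 − 2·R1.
Row 2 reduces to 0 = -1/4, a contradiction. The system is inconsistent.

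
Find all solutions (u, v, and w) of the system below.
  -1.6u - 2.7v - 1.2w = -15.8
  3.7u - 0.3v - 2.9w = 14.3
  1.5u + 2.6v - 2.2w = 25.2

u = 2, v = 6, w = -3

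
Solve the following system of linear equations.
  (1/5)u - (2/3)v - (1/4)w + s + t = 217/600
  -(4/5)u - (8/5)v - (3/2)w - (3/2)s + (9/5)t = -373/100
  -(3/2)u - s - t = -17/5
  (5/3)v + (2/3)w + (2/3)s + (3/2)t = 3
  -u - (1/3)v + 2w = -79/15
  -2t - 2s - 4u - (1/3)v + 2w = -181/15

u = 8/5, v = 2, w = -3/2, s = 1, t = 0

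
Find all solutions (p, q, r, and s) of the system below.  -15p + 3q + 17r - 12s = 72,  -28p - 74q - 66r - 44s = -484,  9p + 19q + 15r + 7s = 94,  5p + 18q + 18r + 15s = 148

Row-reduce:
R1 ← R1 / (-15).
R2 ← R2 + 28·R1.
R3 ← R3 − 9·R1.
R4 ← R4 − 5·R1.
R2 ← R2 / (-398/5).
R1 ← R1 + 1/5·R2.
R3 ← R3 − 104/5·R2.
R4 ← R4 − 19·R2.
R3 ← R3 / (-202/597).
R1 ← R1 + 530/597·R3.
R2 ← R2 − 733/597·R3.
R4 ← R4 − 202/597·R3.
Rank is 3 with 4 unknowns, leaving s free.

infinitely many solutions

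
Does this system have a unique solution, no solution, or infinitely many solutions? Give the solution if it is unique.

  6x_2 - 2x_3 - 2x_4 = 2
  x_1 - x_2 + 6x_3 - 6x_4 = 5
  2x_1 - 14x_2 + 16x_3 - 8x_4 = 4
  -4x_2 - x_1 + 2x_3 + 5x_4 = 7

Row-reduce:
Swap R1 and R2.
R3 ← R3 − 2·R1.
R4 ← R4 + 1·R1.
R2 ← R2 / (6).
R1 ← R1 + 1·R2.
R3 ← R3 + 12·R2.
R4 ← R4 + 5·R2.
Swap R3 and R4.
R3 ← R3 / (19/3).
R1 ← R1 − 17/3·R3.
R2 ← R2 + 1/3·R3.
Row 4 reduces to 0 = -2, a contradiction. The system is inconsistent.

no solution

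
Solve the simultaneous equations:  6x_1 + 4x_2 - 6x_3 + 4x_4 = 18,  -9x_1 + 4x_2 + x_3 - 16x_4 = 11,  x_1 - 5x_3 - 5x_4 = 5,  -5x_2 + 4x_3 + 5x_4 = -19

infinitely many solutions

Row-reduce:
R1 ← R1 / (6).
R2 ← R2 + 9·R1.
R3 ← R3 − 1·R1.
R2 ← R2 / (10).
R1 ← R1 − 2/3·R2.
R3 ← R3 + 2/3·R2.
R4 ← R4 + 5·R2.
R3 ← R3 / (-68/15).
R1 ← R1 + 7/15·R3.
R2 ← R2 + 4/5·R3.
Rank is 3 with 4 unknowns, leaving x_4 free.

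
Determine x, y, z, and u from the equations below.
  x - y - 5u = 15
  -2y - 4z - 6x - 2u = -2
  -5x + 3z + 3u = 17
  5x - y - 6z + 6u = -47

x = -1, y = -6, z = 6, u = -2

Row-reduce the augmented matrix:
R2 ← R2 + 6·R1.
R3 ← R3 + 5·R1.
R4 ← R4 − 5·R1.
R2 ← R2 / (-8).
R1 ← R1 + 1·R2.
R3 ← R3 + 5·R2.
R4 ← R4 − 4·R2.
R3 ← R3 / (11/2).
R1 ← R1 − 1/2·R3.
R2 ← R2 − 1/2·R3.
R4 ← R4 + 8·R3.
R4 ← R4 / (133/11).
R1 ← R1 + 9/11·R4.
R2 ← R2 − 46/11·R4.
R3 ← R3 + 4/11·R4.
Reading off the reduced rows gives x = -1, y = -6, z = 6, u = -2.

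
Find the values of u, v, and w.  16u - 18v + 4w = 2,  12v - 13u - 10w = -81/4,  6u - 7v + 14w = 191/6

Row-reduce the augmented matrix:
R1 ← R1 / (16).
R2 ← R2 + 13·R1.
R3 ← R3 − 6·R1.
R2 ← R2 / (-21/8).
R1 ← R1 + 9/8·R2.
R3 ← R3 + 1/4·R2.
R3 ← R3 / (92/7).
R1 ← R1 − 22/7·R3.
R2 ← R2 − 18/7·R3.
Reading off the reduced rows gives u = 1/4, v = 2/3, w = 5/2.

u = 1/4, v = 2/3, w = 5/2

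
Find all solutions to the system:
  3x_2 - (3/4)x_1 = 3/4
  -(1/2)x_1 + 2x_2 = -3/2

no solution

Row-reduce:
R1 ← R1 / (-3/4).
R2 ← R2 + 1/2·R1.
Row 2 reduces to 0 = -2, a contradiction. The system is inconsistent.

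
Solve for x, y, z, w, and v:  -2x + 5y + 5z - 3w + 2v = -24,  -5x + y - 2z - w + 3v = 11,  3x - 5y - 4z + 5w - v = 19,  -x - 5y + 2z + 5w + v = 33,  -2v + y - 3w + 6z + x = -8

Row-reduce the augmented matrix:
R1 ← R1 / (-2).
R2 ← R2 + 5·R1.
R3 ← R3 − 3·R1.
R4 ← R4 + 1·R1.
R5 ← R5 − 1·R1.
R2 ← R2 / (-23/2).
R1 ← R1 + 5/2·R2.
R3 ← R3 − 5/2·R2.
R4 ← R4 + 15/2·R2.
R5 ← R5 − 7/2·R2.
R3 ← R3 / (8/23).
R1 ← R1 − 15/23·R3.
R2 ← R2 − 29/23·R3.
R4 ← R4 − 206/23·R3.
R5 ← R5 − 94/23·R3.
R4 ← R4 / (-47).
R1 ← R1 + 7/2·R4.
R2 ← R2 + 15/2·R4.
R3 ← R3 − 11/2·R4.
R5 ← R5 + 25·R4.
R5 ← R5 / (35/47).
R1 ← R1 + 28/47·R5.
R2 ← R2 − 34/47·R5.
R3 ← R3 + 3/47·R5.
R4 ← R4 − 39/47·R5.
Reading off the reduced rows gives x = -4, y = -6, z = 0, w = 0, v = -1.

x = -4, y = -6, z = 0, w = 0, v = -1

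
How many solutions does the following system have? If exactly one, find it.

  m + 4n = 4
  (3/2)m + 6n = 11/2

Row-reduce:
R2 ← R2 − 3/2·R1.
Row 2 reduces to 0 = -1/2, a contradiction. The system is inconsistent.

no solution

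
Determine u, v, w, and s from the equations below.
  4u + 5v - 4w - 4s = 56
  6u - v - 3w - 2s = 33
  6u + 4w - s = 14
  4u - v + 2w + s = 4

Row-reduce the augmented matrix:
R1 ← R1 / (4).
R2 ← R2 − 6·R1.
R3 ← R3 − 6·R1.
R4 ← R4 − 4·R1.
R2 ← R2 / (-17/2).
R1 ← R1 − 5/4·R2.
R3 ← R3 + 15/2·R2.
R4 ← R4 + 6·R2.
R3 ← R3 / (125/17).
R1 ← R1 + 19/34·R3.
R2 ← R2 + 6/17·R3.
R4 ← R4 − 66/17·R3.
R4 ← R4 / (7/5).
R1 ← R1 + 3/10·R4.
R2 ← R2 + 2/5·R4.
R3 ← R3 − 1/5·R4.
Reading off the reduced rows gives u = 4, v = 4, w = -3, s = -2.

u = 4, v = 4, w = -3, s = -2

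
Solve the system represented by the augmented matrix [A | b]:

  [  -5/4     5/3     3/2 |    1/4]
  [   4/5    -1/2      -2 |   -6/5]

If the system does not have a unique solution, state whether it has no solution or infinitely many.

infinitely many solutions

Row-reduce:
R1 ← R1 / (-5/4).
R2 ← R2 − 4/5·R1.
R2 ← R2 / (17/30).
R1 ← R1 + 4/3·R2.
Rank is 2 with 3 unknowns, leaving x_3 free.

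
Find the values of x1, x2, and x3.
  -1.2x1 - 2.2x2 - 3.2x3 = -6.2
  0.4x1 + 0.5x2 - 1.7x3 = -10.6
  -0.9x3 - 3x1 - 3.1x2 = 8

Row-reduce the augmented matrix:
R1 ← R1 / (-6/5).
R2 ← R2 − 2/5·R1.
R3 ← R3 + 3·R1.
R2 ← R2 / (-7/30).
R1 ← R1 − 11/6·R2.
R3 ← R3 − 12/5·R2.
R3 ← R3 / (-299/14).
R1 ← R1 + 267/14·R3.
R2 ← R2 − 83/7·R3.
Reading off the reduced rows gives x1 = 1, x2 = -5, x3 = 5.

x1 = 1, x2 = -5, x3 = 5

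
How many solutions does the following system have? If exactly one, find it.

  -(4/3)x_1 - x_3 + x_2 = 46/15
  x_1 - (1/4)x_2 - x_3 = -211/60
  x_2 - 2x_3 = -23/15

Row-reduce the augmented matrix:
R1 ← R1 / (-4/3).
R2 ← R2 − 1·R1.
R2 ← R2 / (1/2).
R1 ← R1 + 3/4·R2.
R3 ← R3 − 1·R2.
R3 ← R3 / (3/2).
R1 ← R1 + 15/8·R3.
R2 ← R2 + 7/2·R3.
Reading off the reduced rows gives x_1 = -3, x_2 = -1/3, x_3 = 3/5.

x_1 = -3, x_2 = -1/3, x_3 = 3/5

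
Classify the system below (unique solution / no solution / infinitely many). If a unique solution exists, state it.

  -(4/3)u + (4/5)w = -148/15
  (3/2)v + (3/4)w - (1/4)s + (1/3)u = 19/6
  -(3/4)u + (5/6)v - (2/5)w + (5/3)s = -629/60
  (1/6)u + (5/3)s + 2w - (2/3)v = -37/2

Row-reduce the augmented matrix:
R1 ← R1 / (-4/3).
R2 ← R2 − 1/3·R1.
R3 ← R3 + 3/4·R1.
R4 ← R4 − 1/6·R1.
R2 ← R2 / (3/2).
R3 ← R3 − 5/6·R2.
R4 ← R4 + 2/3·R2.
R3 ← R3 / (-62/45).
R1 ← R1 + 3/5·R3.
R2 ← R2 − 19/30·R3.
R4 ← R4 − 227/90·R3.
R4 ← R4 / (2411/496).
R1 ← R1 + 195/248·R4.
R2 ← R2 − 329/496·R4.
R3 ← R3 + 325/248·R4.
Reading off the reduced rows gives u = 5, v = 2, w = -4, s = -6.

u = 5, v = 2, w = -4, s = -6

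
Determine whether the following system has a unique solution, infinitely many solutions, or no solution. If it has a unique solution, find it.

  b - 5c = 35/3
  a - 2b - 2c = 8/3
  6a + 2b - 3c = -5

Row-reduce the augmented matrix:
Swap R1 and R2.
R3 ← R3 − 6·R1.
R1 ← R1 + 2·R2.
R3 ← R3 − 14·R2.
R3 ← R3 / (79).
R1 ← R1 + 12·R3.
R2 ← R2 + 5·R3.
Reading off the reduced rows gives a = -2, b = 0, c = -7/3.

a = -2, b = 0, c = -7/3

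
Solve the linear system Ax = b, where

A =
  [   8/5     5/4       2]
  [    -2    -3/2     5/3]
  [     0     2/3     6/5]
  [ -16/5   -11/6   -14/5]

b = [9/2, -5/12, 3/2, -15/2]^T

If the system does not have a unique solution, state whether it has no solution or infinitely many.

x_1 = 5/4, x_2 = 0, x_3 = 5/4

Row-reduce the augmented matrix:
R1 ← R1 / (8/5).
R2 ← R2 + 2·R1.
R4 ← R4 + 16/5·R1.
R2 ← R2 / (1/16).
R1 ← R1 − 25/32·R2.
R3 ← R3 − 2/3·R2.
R4 ← R4 − 2/3·R2.
R3 ← R3 / (-1946/45).
R1 ← R1 + 305/6·R3.
R2 ← R2 − 200/3·R3.
R4 ← R4 + 1946/45·R3.
R4 reduces to 0 = 0, so the extra equation is consistent.
Reading off the reduced rows gives x_1 = 5/4, x_2 = 0, x_3 = 5/4.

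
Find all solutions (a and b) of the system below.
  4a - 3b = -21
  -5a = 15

Row-reduce the augmented matrix:
R1 ← R1 / (4).
R2 ← R2 + 5·R1.
R2 ← R2 / (-15/4).
R1 ← R1 + 3/4·R2.
Reading off the reduced rows gives a = -3, b = 3.

a = -3, b = 3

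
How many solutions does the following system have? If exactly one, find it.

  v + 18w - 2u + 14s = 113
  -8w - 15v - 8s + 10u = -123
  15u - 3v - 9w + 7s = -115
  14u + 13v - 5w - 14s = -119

Row-reduce the augmented matrix:
R1 ← R1 / (-2).
R2 ← R2 − 10·R1.
R3 ← R3 − 15·R1.
R4 ← R4 − 14·R1.
R2 ← R2 / (-10).
R1 ← R1 + 1/2·R2.
R3 ← R3 − 9/2·R2.
R4 ← R4 − 20·R2.
R3 ← R3 / (1629/10).
R1 ← R1 + 131/10·R3.
R2 ← R2 + 41/5·R3.
R4 ← R4 − 285·R3.
R4 ← R4 / (-19961/543).
R1 ← R1 − 1874/1629·R4.
R2 ← R2 − 1372/1629·R4.
R3 ← R3 − 1399/1629·R4.
Reading off the reduced rows gives u = -6, v = 1, w = 4, s = 2.

u = -6, v = 1, w = 4, s = 2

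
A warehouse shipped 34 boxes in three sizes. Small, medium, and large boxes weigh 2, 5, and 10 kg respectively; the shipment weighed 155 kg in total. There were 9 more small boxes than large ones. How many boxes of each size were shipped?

Let s = small boxes, m = medium boxes, l = large boxes.
  s + m + l = 34
  2s + 5m + 10l = 155
  s - l = 9
Row-reduce the augmented matrix:
R2 ← R2 − 2·R1.
R3 ← R3 − 1·R1.
R2 ← R2 / (3).
R1 ← R1 − 1·R2.
R3 ← R3 + 1·R2.
R3 ← R3 / (2/3).
R1 ← R1 + 5/3·R3.
R2 ← R2 − 8/3·R3.
Reading off the reduced rows gives s = 15, m = 13, l = 6.

small boxes: 15, medium boxes: 13, large boxes: 6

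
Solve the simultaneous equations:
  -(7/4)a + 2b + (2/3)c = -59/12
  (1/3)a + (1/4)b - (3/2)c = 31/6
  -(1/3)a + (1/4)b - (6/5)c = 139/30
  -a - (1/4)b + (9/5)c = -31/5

Row-reduce:
R1 ← R1 / (-7/4).
R2 ← R2 − 1/3·R1.
R3 ← R3 + 1/3·R1.
R4 ← R4 + 1·R1.
R2 ← R2 / (53/84).
R1 ← R1 + 8/7·R2.
R3 ← R3 + 11/84·R2.
R4 ← R4 + 39/28·R2.
R3 ← R3 / (-2563/1590).
R1 ← R1 + 152/53·R3.
R2 ← R2 + 346/159·R3.
R4 ← R4 + 2563/1590·R3.
Row 4 reduces to 0 = -1/2, a contradiction. The system is inconsistent.

no solution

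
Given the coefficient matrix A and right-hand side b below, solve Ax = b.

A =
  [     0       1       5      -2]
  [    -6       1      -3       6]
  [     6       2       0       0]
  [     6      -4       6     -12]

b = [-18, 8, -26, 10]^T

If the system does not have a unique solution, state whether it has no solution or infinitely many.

infinitely many solutions

Row-reduce:
Swap R1 and R2.
R1 ← R1 / (-6).
R3 ← R3 − 6·R1.
R4 ← R4 − 6·R1.
R1 ← R1 + 1/6·R2.
R3 ← R3 − 3·R2.
R4 ← R4 + 3·R2.
R3 ← R3 / (-18).
R1 ← R1 − 4/3·R3.
R2 ← R2 − 5·R3.
R4 ← R4 − 18·R3.
Rank is 3 with 4 unknowns, leaving x_4 free.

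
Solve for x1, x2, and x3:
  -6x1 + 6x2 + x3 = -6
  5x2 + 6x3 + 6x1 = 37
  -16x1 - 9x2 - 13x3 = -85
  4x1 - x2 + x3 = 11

Row-reduce the augmented matrix:
R1 ← R1 / (-6).
R2 ← R2 − 6·R1.
R3 ← R3 + 16·R1.
R4 ← R4 − 4·R1.
R2 ← R2 / (11).
R1 ← R1 + 1·R2.
R3 ← R3 + 25·R2.
R4 ← R4 − 3·R2.
R3 ← R3 / (8/33).
R1 ← R1 − 31/66·R3.
R2 ← R2 − 7/11·R3.
R4 ← R4 + 8/33·R3.
R4 reduces to 0 = 0, so the extra equation is consistent.
Reading off the reduced rows gives x1 = 1, x2 = -1, x3 = 6.

x1 = 1, x2 = -1, x3 = 6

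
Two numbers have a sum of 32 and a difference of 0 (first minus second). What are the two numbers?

first number: 16, second number: 16

Let x = first number, y = second number.
  x + y = 32
  x - y = 0
Row-reduce the augmented matrix:
R2 ← R2 − 1·R1.
R2 ← R2 / (-2).
R1 ← R1 − 1·R2.
Reading off the reduced rows gives x = 16, y = 16.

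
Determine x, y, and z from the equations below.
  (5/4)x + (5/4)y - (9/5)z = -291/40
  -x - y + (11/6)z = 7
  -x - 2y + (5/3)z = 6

x = -2, y = 1/2, z = 3

Row-reduce the augmented matrix:
R1 ← R1 / (5/4).
R2 ← R2 + 1·R1.
R3 ← R3 + 1·R1.
Swap R2 and R3.
R2 ← R2 / (-1).
R1 ← R1 − 1·R2.
R3 ← R3 / (59/150).
R1 ← R1 + 91/75·R3.
R2 ← R2 + 17/75·R3.
Reading off the reduced rows gives x = -2, y = 1/2, z = 3.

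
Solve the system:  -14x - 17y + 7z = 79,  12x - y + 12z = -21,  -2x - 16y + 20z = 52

x = -2, y = -3, z = 0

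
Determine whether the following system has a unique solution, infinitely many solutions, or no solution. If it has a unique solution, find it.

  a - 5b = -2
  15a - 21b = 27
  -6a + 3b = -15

no solution

Row-reduce:
R2 ← R2 − 15·R1.
R3 ← R3 + 6·R1.
R2 ← R2 / (54).
R1 ← R1 + 5·R2.
R3 ← R3 + 27·R2.
Row 3 reduces to 0 = 3/2, a contradiction. The system is inconsistent.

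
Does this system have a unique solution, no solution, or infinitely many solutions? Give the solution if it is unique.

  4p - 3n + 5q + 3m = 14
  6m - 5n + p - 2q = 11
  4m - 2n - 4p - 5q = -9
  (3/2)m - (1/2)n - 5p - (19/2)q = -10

infinitely many solutions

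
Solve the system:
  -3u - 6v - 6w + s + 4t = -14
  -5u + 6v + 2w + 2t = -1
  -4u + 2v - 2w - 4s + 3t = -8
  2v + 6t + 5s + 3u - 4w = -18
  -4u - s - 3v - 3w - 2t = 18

Row-reduce the augmented matrix:
R1 ← R1 / (-3).
R2 ← R2 + 5·R1.
R3 ← R3 + 4·R1.
R4 ← R4 − 3·R1.
R5 ← R5 + 4·R1.
R2 ← R2 / (16).
R1 ← R1 − 2·R2.
R3 ← R3 − 10·R2.
R4 ← R4 + 4·R2.
R5 ← R5 − 5·R2.
R3 ← R3 / (-3/2).
R1 ← R1 − 1/2·R3.
R2 ← R2 − 3/4·R3.
R4 ← R4 + 7·R3.
R5 ← R5 − 5/4·R3.
R4 ← R4 / (461/18).
R1 ← R1 + 14/9·R4.
R2 ← R2 + 9/4·R4.
R3 ← R3 − 103/36·R4.
R5 ← R5 + 97/18·R4.
R5 ← R5 / (-3783/922).
R1 ← R1 + 85/461·R5.
R2 ← R2 − 495/922·R5.
R3 ← R3 + 494/461·R5.
R4 ← R4 − 110/461·R5.
Reading off the reduced rows gives u = -1, v = 2, w = -3, s = 1, t = -6.

u = -1, v = 2, w = -3, s = 1, t = -6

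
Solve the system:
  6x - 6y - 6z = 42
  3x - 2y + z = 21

infinitely many solutions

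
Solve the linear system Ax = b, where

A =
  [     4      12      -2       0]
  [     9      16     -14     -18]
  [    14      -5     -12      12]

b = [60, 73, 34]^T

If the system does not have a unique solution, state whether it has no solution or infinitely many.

Row-reduce:
R1 ← R1 / (4).
R2 ← R2 − 9·R1.
R3 ← R3 − 14·R1.
R2 ← R2 / (-11).
R1 ← R1 − 3·R2.
R3 ← R3 + 47·R2.
R3 ← R3 / (783/22).
R1 ← R1 + 34/11·R3.
R2 ← R2 − 19/22·R3.
Rank is 3 with 4 unknowns, leaving x_4 free.

infinitely many solutions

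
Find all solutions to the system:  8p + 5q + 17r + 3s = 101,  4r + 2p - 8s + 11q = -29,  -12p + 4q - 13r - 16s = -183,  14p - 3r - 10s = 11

p = 5, q = -1, r = 3, s = 5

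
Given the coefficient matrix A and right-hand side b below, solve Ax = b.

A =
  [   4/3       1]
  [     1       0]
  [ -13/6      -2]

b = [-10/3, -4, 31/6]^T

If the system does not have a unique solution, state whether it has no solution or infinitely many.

no solution

Row-reduce:
R1 ← R1 / (4/3).
R2 ← R2 − 1·R1.
R3 ← R3 + 13/6·R1.
R2 ← R2 / (-3/4).
R1 ← R1 − 3/4·R2.
R3 ← R3 + 3/8·R2.
Row 3 reduces to 0 = 1/2, a contradiction. The system is inconsistent.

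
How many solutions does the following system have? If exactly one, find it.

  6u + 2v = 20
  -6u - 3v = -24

u = 2, v = 4

Row-reduce the augmented matrix:
R1 ← R1 / (6).
R2 ← R2 + 6·R1.
R2 ← R2 / (-1).
R1 ← R1 − 1/3·R2.
Reading off the reduced rows gives u = 2, v = 4.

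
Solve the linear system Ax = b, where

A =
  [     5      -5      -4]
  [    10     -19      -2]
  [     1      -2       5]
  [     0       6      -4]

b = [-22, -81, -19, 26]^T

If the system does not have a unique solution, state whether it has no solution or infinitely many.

no solution

Row-reduce:
R1 ← R1 / (5).
R2 ← R2 − 10·R1.
R3 ← R3 − 1·R1.
R2 ← R2 / (-9).
R1 ← R1 + 1·R2.
R3 ← R3 + 1·R2.
R4 ← R4 − 6·R2.
R3 ← R3 / (77/15).
R1 ← R1 + 22/15·R3.
R2 ← R2 + 2/3·R3.
Row 4 reduces to 0 = 4/3, a contradiction. The system is inconsistent.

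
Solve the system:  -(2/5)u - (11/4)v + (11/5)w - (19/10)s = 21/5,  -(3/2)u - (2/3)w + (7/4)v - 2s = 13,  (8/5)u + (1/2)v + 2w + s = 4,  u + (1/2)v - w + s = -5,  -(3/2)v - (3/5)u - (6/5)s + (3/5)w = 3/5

no solution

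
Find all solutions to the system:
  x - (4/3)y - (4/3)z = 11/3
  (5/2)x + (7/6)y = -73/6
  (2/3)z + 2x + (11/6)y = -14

infinitely many solutions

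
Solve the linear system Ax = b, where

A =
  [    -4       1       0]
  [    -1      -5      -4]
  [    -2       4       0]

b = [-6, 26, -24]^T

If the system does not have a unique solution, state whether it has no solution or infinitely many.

x_1 = 0, x_2 = -6, x_3 = 1

Row-reduce the augmented matrix:
R1 ← R1 / (-4).
R2 ← R2 + 1·R1.
R3 ← R3 + 2·R1.
R2 ← R2 / (-21/4).
R1 ← R1 + 1/4·R2.
R3 ← R3 − 7/2·R2.
R3 ← R3 / (-8/3).
R1 ← R1 − 4/21·R3.
R2 ← R2 − 16/21·R3.
Reading off the reduced rows gives x_1 = 0, x_2 = -6, x_3 = 1.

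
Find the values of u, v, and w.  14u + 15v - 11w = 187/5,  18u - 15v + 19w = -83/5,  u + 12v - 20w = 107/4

Row-reduce the augmented matrix:
R1 ← R1 / (14).
R2 ← R2 − 18·R1.
R3 ← R3 − 1·R1.
R2 ← R2 / (-240/7).
R1 ← R1 − 15/14·R2.
R3 ← R3 − 153/14·R2.
R3 ← R3 / (-173/20).
R1 ← R1 − 1/4·R3.
R2 ← R2 + 29/30·R3.
Reading off the reduced rows gives u = 3/4, v = 3/2, w = -2/5.

u = 3/4, v = 3/2, w = -2/5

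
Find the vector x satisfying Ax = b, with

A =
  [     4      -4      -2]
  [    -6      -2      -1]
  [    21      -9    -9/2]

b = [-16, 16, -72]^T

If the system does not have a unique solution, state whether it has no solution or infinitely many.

infinitely many solutions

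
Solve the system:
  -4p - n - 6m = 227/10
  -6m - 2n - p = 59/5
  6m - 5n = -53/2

m = -7/3, n = 5/2, p = -14/5

Row-reduce the augmented matrix:
R1 ← R1 / (-6).
R2 ← R2 + 6·R1.
R3 ← R3 − 6·R1.
R2 ← R2 / (-1).
R1 ← R1 − 1/6·R2.
R3 ← R3 + 6·R2.
R3 ← R3 / (-22).
R1 ← R1 − 7/6·R3.
R2 ← R2 + 3·R3.
Reading off the reduced rows gives m = -7/3, n = 5/2, p = -14/5.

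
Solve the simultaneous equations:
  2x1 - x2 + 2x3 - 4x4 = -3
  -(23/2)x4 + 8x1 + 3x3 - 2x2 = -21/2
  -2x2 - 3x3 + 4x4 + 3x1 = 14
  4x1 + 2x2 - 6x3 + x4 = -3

Row-reduce:
R1 ← R1 / (2).
R2 ← R2 − 8·R1.
R3 ← R3 − 3·R1.
R4 ← R4 − 4·R1.
R2 ← R2 / (2).
R1 ← R1 + 1/2·R2.
R3 ← R3 + 1/2·R2.
R4 ← R4 − 4·R2.
R3 ← R3 / (-29/4).
R1 ← R1 + 1/4·R3.
R2 ← R2 + 5/2·R3.
Rank is 3 with 4 unknowns, leaving x4 free.

infinitely many solutions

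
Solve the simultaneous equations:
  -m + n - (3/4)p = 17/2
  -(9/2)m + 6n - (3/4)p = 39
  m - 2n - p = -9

infinitely many solutions

Row-reduce:
R1 ← R1 / (-1).
R2 ← R2 + 9/2·R1.
R3 ← R3 − 1·R1.
R2 ← R2 / (3/2).
R1 ← R1 + 1·R2.
R3 ← R3 + 1·R2.
Rank is 2 with 3 unknowns, leaving p free.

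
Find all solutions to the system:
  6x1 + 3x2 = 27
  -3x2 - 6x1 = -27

infinitely many solutions

Row-reduce:
R1 ← R1 / (6).
R2 ← R2 + 6·R1.
Rank is 1 with 2 unknowns, leaving x2 free.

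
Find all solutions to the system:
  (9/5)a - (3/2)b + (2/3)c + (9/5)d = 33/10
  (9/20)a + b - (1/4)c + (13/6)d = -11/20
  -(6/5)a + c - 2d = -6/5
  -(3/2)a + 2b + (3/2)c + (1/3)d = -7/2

Row-reduce:
R1 ← R1 / (9/5).
R2 ← R2 − 9/20·R1.
R3 ← R3 + 6/5·R1.
R4 ← R4 + 3/2·R1.
R2 ← R2 / (11/8).
R1 ← R1 + 5/6·R2.
R3 ← R3 + 1·R2.
R4 ← R4 − 3/4·R2.
R3 ← R3 / (113/99).
R1 ← R1 − 35/297·R3.
R2 ← R2 + 10/33·R3.
R4 ← R4 − 226/99·R3.
Rank is 3 with 4 unknowns, leaving d free.

infinitely many solutions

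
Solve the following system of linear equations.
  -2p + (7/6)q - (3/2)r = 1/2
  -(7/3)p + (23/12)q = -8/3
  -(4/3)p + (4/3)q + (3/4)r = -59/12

Row-reduce:
R1 ← R1 / (-2).
R2 ← R2 + 7/3·R1.
R3 ← R3 + 4/3·R1.
R2 ← R2 / (5/9).
R1 ← R1 + 7/12·R2.
R3 ← R3 − 5/9·R2.
Row 3 reduces to 0 = -2, a contradiction. The system is inconsistent.

no solution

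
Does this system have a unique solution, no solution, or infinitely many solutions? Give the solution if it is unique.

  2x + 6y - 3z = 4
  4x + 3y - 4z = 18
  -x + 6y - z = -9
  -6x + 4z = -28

Row-reduce:
R1 ← R1 / (2).
R2 ← R2 − 4·R1.
R3 ← R3 + 1·R1.
R4 ← R4 + 6·R1.
R2 ← R2 / (-9).
R1 ← R1 − 3·R2.
R3 ← R3 − 9·R2.
R4 ← R4 − 18·R2.
R3 ← R3 / (-1/2).
R1 ← R1 + 5/6·R3.
R2 ← R2 + 2/9·R3.
R4 ← R4 + 1·R3.
Row 4 reduces to 0 = -2, a contradiction. The system is inconsistent.

no solution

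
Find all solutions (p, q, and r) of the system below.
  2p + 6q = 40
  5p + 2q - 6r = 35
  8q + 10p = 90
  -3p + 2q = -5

Row-reduce the augmented matrix:
R1 ← R1 / (2).
R2 ← R2 − 5·R1.
R3 ← R3 − 10·R1.
R4 ← R4 + 3·R1.
R2 ← R2 / (-13).
R1 ← R1 − 3·R2.
R3 ← R3 + 22·R2.
R4 ← R4 − 11·R2.
R3 ← R3 / (132/13).
R1 ← R1 + 18/13·R3.
R2 ← R2 − 6/13·R3.
R4 ← R4 + 66/13·R3.
R4 reduces to 0 = 0, so the extra equation is consistent.
Reading off the reduced rows gives p = 5, q = 5, r = 0.

p = 5, q = 5, r = 0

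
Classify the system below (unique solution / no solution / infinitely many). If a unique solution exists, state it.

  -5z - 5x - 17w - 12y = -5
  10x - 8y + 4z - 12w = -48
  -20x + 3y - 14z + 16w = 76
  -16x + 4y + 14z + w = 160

x = -6, y = -2, z = 5, w = 2

Row-reduce the augmented matrix:
R1 ← R1 / (-5).
R2 ← R2 − 10·R1.
R3 ← R3 + 20·R1.
R4 ← R4 + 16·R1.
R2 ← R2 / (-32).
R1 ← R1 − 12/5·R2.
R3 ← R3 − 51·R2.
R4 ← R4 − 212/5·R2.
R3 ← R3 / (-57/16).
R1 ← R1 − 11/20·R3.
R2 ← R2 − 3/16·R3.
R4 ← R4 − 441/20·R3.
R4 ← R4 / (303/5).
R1 ← R1 − 8/5·R4.
R2 ← R2 − 2·R4.
R3 ← R3 + 3·R4.
Reading off the reduced rows gives x = -6, y = -2, z = 5, w = 2.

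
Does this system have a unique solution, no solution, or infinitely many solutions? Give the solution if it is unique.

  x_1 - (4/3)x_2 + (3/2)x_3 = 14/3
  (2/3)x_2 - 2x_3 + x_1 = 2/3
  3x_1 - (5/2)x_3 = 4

Row-reduce:
R2 ← R2 − 1·R1.
R3 ← R3 − 3·R1.
R2 ← R2 / (2).
R1 ← R1 + 4/3·R2.
R3 ← R3 − 4·R2.
Row 3 reduces to 0 = -2, a contradiction. The system is inconsistent.

no solution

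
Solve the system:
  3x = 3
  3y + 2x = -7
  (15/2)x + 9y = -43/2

Row-reduce:
R1 ← R1 / (3).
R2 ← R2 − 2·R1.
R3 ← R3 − 15/2·R1.
R2 ← R2 / (3).
R3 ← R3 − 9·R2.
Row 3 reduces to 0 = -2, a contradiction. The system is inconsistent.

no solution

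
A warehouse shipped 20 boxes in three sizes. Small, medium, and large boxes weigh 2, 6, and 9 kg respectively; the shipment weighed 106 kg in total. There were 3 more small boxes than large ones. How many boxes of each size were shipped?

Let s = small boxes, m = medium boxes, l = large boxes.
  s + m + l = 20
  6m + 2s + 9l = 106
  s - l = 3
Row-reduce the augmented matrix:
R2 ← R2 − 2·R1.
R3 ← R3 − 1·R1.
R2 ← R2 / (4).
R1 ← R1 − 1·R2.
R3 ← R3 + 1·R2.
R3 ← R3 / (-1/4).
R1 ← R1 + 3/4·R3.
R2 ← R2 − 7/4·R3.
Reading off the reduced rows gives s = 5, m = 13, l = 2.

small boxes: 5, medium boxes: 13, large boxes: 2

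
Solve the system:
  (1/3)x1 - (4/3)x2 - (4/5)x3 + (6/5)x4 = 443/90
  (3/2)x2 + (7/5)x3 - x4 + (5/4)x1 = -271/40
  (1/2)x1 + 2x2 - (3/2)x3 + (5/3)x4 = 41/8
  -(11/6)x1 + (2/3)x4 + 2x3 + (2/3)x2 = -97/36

x1 = -1/2, x2 = -2/3, x3 = -9/4, x4 = 2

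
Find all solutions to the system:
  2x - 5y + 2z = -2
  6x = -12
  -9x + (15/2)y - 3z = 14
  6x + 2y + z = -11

no solution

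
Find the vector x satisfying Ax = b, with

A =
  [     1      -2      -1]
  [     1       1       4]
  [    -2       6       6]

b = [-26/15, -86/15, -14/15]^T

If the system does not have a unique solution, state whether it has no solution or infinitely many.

x_1 = 5/3, x_2 = 3, x_3 = -13/5

Row-reduce the augmented matrix:
R2 ← R2 − 1·R1.
R3 ← R3 + 2·R1.
R2 ← R2 / (3).
R1 ← R1 + 2·R2.
R3 ← R3 − 2·R2.
R3 ← R3 / (2/3).
R1 ← R1 − 7/3·R3.
R2 ← R2 − 5/3·R3.
Reading off the reduced rows gives x_1 = 5/3, x_2 = 3, x_3 = -13/5.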